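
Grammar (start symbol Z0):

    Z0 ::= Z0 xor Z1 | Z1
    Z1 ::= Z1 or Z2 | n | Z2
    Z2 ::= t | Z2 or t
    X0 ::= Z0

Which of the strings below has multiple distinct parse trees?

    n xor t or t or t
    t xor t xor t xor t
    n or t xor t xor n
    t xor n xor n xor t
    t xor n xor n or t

n xor t or t or t: 4 trees
t xor t xor t xor t: 1 tree
n or t xor t xor n: 1 tree
t xor n xor n xor t: 1 tree
t xor n xor n or t: 1 tree

n xor t or t or t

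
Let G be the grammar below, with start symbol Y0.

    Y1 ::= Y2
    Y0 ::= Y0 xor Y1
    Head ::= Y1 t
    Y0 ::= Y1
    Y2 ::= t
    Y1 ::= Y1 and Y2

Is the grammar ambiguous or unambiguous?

Only Y0, Y1, Y2 are reachable from Y0; ignoring the rest: Y0 → Y0 xor Y1 | Y1  ;  Y1 → Y1 and Y2 | Y2  — a left-associative chain with Y2 at the bottom. Each string factors uniquely by precedence.

Unambiguous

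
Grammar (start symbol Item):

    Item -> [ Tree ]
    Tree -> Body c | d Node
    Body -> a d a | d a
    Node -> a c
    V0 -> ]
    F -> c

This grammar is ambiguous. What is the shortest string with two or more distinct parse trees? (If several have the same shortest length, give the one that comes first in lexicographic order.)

[ d a c ]

length 5: [ d a c ] has 2 parse trees

Two derivations of [ d a c ]:
  Item ⇒ [ Tree ] ⇒ [ Body c ] ⇒ [ d a c ]
  Item ⇒ [ Tree ] ⇒ [ d Node ] ⇒ [ d a c ]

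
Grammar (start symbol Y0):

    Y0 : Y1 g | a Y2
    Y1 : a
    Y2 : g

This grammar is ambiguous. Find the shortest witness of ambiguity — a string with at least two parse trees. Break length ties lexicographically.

length 2: a g has 2 parse trees

Two derivations of a g:
  Y0 ⇒ Y1 g ⇒ a g
  Y0 ⇒ a Y2 ⇒ a g

a g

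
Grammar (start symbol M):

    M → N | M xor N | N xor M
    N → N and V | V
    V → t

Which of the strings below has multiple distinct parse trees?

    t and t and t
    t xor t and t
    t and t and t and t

t xor t and t

t and t and t: 1 tree
t xor t and t: 2 trees
t and t and t and t: 1 tree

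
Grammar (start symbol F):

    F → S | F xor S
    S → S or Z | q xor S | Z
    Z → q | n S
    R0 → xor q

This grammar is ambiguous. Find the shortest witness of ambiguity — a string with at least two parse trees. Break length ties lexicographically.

q xor q

length 1: no string has ≥2 trees
length 2: no string has ≥2 trees
length 3: q xor q has 2 parse trees

Two derivations of q xor q:
  F ⇒ S ⇒ q xor S ⇒ q xor Z ⇒ q xor q
  F ⇒ F xor S ⇒ S xor S ⇒ Z xor S ⇒ q xor S ⇒ q xor Z ⇒ q xor q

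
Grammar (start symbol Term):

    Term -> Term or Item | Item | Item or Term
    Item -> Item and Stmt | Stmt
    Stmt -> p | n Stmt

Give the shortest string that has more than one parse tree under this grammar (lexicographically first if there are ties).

p or p

length 1: no string has ≥2 trees
length 2: no string has ≥2 trees
length 3: p or p has 2 parse trees

Two derivations of p or p:
  Term ⇒ Term or Item ⇒ Item or Item ⇒ Stmt or Item ⇒ p or Item ⇒ p or Stmt ⇒ p or p
  Term ⇒ Item or Term ⇒ Stmt or Term ⇒ p or Term ⇒ p or Item ⇒ p or Stmt ⇒ p or p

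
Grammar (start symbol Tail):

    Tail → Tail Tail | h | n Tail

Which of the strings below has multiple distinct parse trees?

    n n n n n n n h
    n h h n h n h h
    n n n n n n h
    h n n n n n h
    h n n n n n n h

n h h n h n h h

n n n n n n n h: 1 tree
n h h n h n h h: 85 trees
n n n n n n h: 1 tree
h n n n n n h: 1 tree
h n n n n n n h: 1 tree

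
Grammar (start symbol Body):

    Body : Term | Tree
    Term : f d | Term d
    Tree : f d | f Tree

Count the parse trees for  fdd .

Parse trees for fdd:
  [Body [Term [Term f d] d]]

1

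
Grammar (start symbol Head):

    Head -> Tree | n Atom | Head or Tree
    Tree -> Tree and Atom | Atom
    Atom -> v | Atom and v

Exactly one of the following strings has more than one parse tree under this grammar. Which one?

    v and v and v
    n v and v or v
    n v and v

v and v and v

v and v and v: 4 trees
n v and v or v: 1 tree
n v and v: 1 tree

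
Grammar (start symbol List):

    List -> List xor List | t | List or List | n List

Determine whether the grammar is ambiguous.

Witness: n t or t

Derivation 1: List ⇒ List or List ⇒ n List or List ⇒ n t or List ⇒ n t or t
Derivation 2: List ⇒ n List ⇒ n List or List ⇒ n t or List ⇒ n t or t

Two distinct leftmost derivations for the same string.

Ambiguous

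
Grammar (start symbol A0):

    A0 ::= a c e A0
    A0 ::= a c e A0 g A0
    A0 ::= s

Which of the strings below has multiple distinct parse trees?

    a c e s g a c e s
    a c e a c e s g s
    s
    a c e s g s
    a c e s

a c e s g a c e s: 1 tree
a c e a c e s g s: 2 trees
s: 1 tree
a c e s g s: 1 tree
a c e s: 1 tree

a c e a c e s g s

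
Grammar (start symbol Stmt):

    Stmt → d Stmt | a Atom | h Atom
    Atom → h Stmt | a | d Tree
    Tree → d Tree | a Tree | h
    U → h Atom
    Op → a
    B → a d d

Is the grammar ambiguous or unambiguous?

Unambiguous

Only Stmt, Atom, Tree are reachable from Stmt; ignoring the rest: Each reachable nonterminal has at most one production per leading terminal, and all productions are right-linear; the derivation is determined token-by-token.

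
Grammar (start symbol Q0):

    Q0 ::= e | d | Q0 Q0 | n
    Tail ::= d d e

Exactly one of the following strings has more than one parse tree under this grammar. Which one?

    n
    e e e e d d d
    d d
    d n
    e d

e e e e d d d

n: 1 tree
e e e e d d d: 132 trees
d d: 1 tree
d n: 1 tree
e d: 1 tree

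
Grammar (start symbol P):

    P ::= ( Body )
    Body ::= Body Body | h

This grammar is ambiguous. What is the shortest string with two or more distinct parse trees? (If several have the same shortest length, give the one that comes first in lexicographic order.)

( h h h )

length 3: no string has ≥2 trees
length 4: no string has ≥2 trees
length 5: ( h h h ) has 2 parse trees

Two derivations of ( h h h ):
  P ⇒ ( Body ) ⇒ ( Body Body ) ⇒ ( Body Body Body ) ⇒ ( h Body Body ) ⇒ ( h h Body ) ⇒ ( h h h )
  P ⇒ ( Body ) ⇒ ( Body Body ) ⇒ ( h Body ) ⇒ ( h Body Body ) ⇒ ( h h Body ) ⇒ ( h h h )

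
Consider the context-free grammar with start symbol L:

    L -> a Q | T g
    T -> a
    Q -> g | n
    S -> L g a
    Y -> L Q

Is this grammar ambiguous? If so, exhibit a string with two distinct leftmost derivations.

Witness: a g

Derivation 1: L ⇒ a Q ⇒ a g
Derivation 2: L ⇒ T g ⇒ a g

Two distinct leftmost derivations for the same string.

Ambiguous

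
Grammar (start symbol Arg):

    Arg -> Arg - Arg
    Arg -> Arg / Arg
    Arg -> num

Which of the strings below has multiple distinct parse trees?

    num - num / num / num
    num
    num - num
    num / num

num - num / num / num: 5 trees
num: 1 tree
num - num: 1 tree
num / num: 1 tree

num - num / num / num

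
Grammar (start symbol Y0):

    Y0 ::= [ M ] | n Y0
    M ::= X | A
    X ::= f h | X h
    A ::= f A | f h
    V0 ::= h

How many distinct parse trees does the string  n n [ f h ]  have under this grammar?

2

Parse trees for n n [ f h ]:
  [Y0 n [Y0 n [Y0 [ [M [X f h]] ]]]]
  [Y0 n [Y0 n [Y0 [ [M [A f h]] ]]]]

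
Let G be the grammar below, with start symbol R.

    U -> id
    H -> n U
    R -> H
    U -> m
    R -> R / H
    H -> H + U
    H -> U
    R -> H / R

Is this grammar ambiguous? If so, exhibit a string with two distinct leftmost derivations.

Witness: id / id

Derivation 1: R ⇒ R / H ⇒ H / H ⇒ U / H ⇒ id / H ⇒ id / U ⇒ id / id
Derivation 2: R ⇒ H / R ⇒ U / R ⇒ id / R ⇒ id / H ⇒ id / U ⇒ id / id

Two distinct leftmost derivations for the same string.

Ambiguous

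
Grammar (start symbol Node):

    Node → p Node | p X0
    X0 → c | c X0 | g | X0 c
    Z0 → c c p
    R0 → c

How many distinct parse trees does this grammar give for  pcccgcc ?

Parse trees for pcccgcc (showing first 6 of 10):
  [Node p [X0 c [X0 c [X0 c [X0 [X0 [X0 g] c] c]]]]]
  [Node p [X0 c [X0 c [X0 [X0 c [X0 [X0 g] c]] c]]]]
  [Node p [X0 c [X0 c [X0 [X0 [X0 c [X0 g]] c] c]]]]
  [Node p [X0 c [X0 [X0 c [X0 c [X0 [X0 g] c]]] c]]]
  [Node p [X0 c [X0 [X0 c [X0 [X0 c [X0 g]] c]] c]]]
  [Node p [X0 c [X0 [X0 [X0 c [X0 c [X0 g]]] c] c]]]

10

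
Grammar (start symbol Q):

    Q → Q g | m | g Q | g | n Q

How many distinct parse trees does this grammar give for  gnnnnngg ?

Parse trees for gnnnnngg:
  [Q [Q g [Q n [Q n [Q n [Q n [Q n [Q g]]]]]]] g]
  [Q g [Q [Q n [Q n [Q n [Q n [Q n [Q g]]]]]] g]]
  [Q g [Q n [Q [Q n [Q n [Q n [Q n [Q g]]]]] g]]]
  [Q g [Q n [Q n [Q [Q n [Q n [Q n [Q g]]]] g]]]]
  [Q g [Q n [Q n [Q n [Q [Q n [Q n [Q g]]] g]]]]]
  [Q g [Q n [Q n [Q n [Q n [Q [Q n [Q g]] g]]]]]]
  [Q g [Q n [Q n [Q n [Q n [Q n [Q [Q g] g]]]]]]]
  [Q g [Q n [Q n [Q n [Q n [Q n [Q g [Q g]]]]]]]]

8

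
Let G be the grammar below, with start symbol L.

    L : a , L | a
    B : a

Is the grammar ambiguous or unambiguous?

Unambiguous

(B is unreachable from L, so its rules don't affect L(L).) Right-recursive list with a separator: after each atom, whether the separator follows determines the rule. One parse per string.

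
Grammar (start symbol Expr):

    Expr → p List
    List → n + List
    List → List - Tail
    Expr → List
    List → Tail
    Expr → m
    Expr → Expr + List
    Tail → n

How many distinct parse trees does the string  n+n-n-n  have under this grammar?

4

Parse trees for n+n-n-n:
  [Expr [List n + [List [List [List [Tail n]] - [Tail n]] - [Tail n]]]]
  [Expr [List [List n + [List [List [Tail n]] - [Tail n]]] - [Tail n]]]
  [Expr [List [List [List n + [List [Tail n]]] - [Tail n]] - [Tail n]]]
  [Expr [Expr [List [Tail n]]] + [List [List [List [Tail n]] - [Tail n]] - [Tail n]]]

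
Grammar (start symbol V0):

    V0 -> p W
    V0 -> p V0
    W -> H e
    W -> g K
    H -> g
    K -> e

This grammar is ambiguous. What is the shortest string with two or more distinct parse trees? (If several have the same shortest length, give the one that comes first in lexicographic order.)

length 3: p g e has 2 parse trees

Two derivations of p g e:
  V0 ⇒ p W ⇒ p H e ⇒ p g e
  V0 ⇒ p W ⇒ p g K ⇒ p g e

p g e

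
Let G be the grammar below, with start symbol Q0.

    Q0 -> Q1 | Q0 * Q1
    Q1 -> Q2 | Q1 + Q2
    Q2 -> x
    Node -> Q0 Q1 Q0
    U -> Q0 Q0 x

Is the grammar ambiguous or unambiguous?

(Node, U are unreachable from Q0, so their rules don't affect L(Q0).) The grammar is stratified — Q0 handles '*' (left-recursive), Q1 handles '+', Q2 atoms. Each operator has a fixed associativity and precedence level, so every string has one parse.

Unambiguous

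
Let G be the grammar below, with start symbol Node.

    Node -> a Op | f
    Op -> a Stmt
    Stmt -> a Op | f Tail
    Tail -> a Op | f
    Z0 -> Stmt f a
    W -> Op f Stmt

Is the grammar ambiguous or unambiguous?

Unambiguous

(Z0, W are unreachable from Node, so their rules don't affect L(Node).) Restricted to the reachable nonterminals, every rule has the form A → t or A → t B, and no two rules for the same A share a first terminal. The grammar encodes a DFA — one run per string.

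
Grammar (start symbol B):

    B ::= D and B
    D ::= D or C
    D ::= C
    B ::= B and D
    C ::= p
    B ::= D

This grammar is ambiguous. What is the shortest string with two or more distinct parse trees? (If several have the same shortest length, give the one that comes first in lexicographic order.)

p and p

length 1: no string has ≥2 trees
length 3: p and p has 2 parse trees

Two derivations of p and p:
  B ⇒ D and B ⇒ C and B ⇒ p and B ⇒ p and D ⇒ p and C ⇒ p and p
  B ⇒ B and D ⇒ D and D ⇒ C and D ⇒ p and D ⇒ p and C ⇒ p and p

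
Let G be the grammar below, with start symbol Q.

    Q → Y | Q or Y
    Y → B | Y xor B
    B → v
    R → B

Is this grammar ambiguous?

Only Q, Y, B are reachable from Q; ignoring the rest: Q → Q or Y | Y  ;  Y → Y xor B | B  — a left-associative chain with B at the bottom. Each string factors uniquely by precedence.

Unambiguous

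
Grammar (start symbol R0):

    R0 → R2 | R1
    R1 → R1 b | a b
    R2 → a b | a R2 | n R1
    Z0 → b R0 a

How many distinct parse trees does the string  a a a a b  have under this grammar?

1

Parse trees for a a a a b:
  [R0 [R2 a [R2 a [R2 a [R2 a b]]]]]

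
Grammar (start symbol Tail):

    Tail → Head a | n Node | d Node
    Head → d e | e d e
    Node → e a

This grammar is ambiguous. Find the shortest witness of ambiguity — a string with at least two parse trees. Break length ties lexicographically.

length 3: d e a has 2 parse trees

Two derivations of d e a:
  Tail ⇒ Head a ⇒ d e a
  Tail ⇒ d Node ⇒ d e a

d e a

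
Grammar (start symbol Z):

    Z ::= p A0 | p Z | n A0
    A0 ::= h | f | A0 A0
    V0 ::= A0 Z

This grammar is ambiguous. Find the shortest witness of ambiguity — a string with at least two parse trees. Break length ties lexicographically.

length 2: no string has ≥2 trees
length 3: no string has ≥2 trees
length 4: n f f f has 2 parse trees

Two derivations of n f f f:
  Z ⇒ n A0 ⇒ n A0 A0 ⇒ n f A0 ⇒ n f A0 A0 ⇒ n f f A0 ⇒ n f f f
  Z ⇒ n A0 ⇒ n A0 A0 ⇒ n A0 A0 A0 ⇒ n f A0 A0 ⇒ n f f A0 ⇒ n f f f

n f f f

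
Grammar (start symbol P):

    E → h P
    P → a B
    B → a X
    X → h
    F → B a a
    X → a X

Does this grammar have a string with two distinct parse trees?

(F, E are unreachable from P, so their rules don't affect L(P).) The reachable rules are right-linear with at most one rule per (nonterminal, next-terminal) pair. Each input token forces the next rule, so parsing is deterministic.

Unambiguous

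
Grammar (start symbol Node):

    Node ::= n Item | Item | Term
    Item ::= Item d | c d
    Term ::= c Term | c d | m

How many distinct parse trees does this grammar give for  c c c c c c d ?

Parse trees for c c c c c c d:
  [Node [Term c [Term c [Term c [Term c [Term c [Term c d]]]]]]]

1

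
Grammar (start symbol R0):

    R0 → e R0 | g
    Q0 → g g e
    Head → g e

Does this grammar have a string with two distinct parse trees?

(Q0, Head are unreachable from R0, so their rules don't affect L(R0).) The reachable rules are right-linear with at most one rule per (nonterminal, next-terminal) pair. Each input token forces the next rule, so parsing is deterministic.

Unambiguous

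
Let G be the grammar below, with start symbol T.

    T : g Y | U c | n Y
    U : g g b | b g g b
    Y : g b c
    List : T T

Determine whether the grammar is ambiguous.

Witness: g g b c

Derivation 1: T ⇒ g Y ⇒ g g b c
Derivation 2: T ⇒ U c ⇒ g g b c

Two distinct leftmost derivations for the same string.

Ambiguous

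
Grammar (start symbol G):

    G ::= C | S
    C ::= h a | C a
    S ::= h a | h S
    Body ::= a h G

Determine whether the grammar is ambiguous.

Witness: h a

Derivation 1: G ⇒ C ⇒ h a
Derivation 2: G ⇒ S ⇒ h a

Two distinct leftmost derivations for the same string.

Ambiguous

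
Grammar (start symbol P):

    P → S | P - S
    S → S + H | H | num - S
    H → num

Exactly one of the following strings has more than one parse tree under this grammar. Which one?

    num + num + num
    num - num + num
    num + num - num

num + num + num: 1 tree
num - num + num: 3 trees
num + num - num: 1 tree

num - num + num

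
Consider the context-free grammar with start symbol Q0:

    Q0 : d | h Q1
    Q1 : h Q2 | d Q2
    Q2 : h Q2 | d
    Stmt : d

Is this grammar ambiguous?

(Stmt is unreachable from Q0, so its rules don't affect L(Q0).) Restricted to the reachable nonterminals, every rule has the form A → t or A → t B, and no two rules for the same A share a first terminal. The grammar encodes a DFA — one run per string.

Unambiguous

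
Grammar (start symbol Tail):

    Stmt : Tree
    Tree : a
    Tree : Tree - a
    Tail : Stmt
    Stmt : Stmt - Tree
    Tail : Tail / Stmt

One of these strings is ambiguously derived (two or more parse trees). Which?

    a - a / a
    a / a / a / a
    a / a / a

a - a / a: 2 trees
a / a / a / a: 1 tree
a / a / a: 1 tree

a - a / a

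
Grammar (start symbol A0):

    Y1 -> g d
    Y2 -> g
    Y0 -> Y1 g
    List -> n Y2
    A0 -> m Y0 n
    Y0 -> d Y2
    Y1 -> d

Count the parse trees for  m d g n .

2

Parse trees for m d g n:
  [A0 m [Y0 [Y1 d] g] n]
  [A0 m [Y0 d [Y2 g]] n]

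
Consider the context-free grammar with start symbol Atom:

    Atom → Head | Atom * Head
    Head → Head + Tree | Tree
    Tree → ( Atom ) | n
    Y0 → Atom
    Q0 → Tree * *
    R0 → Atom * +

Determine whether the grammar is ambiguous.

Unambiguous

Only Atom, Head, Tree are reachable from Atom; ignoring the rest: This is a standard precedence ladder (Atom over Head over Tree), with each level left-recursive on its own operator ('*' at Atom, '+' at Head). That structure is LR(1), hence unambiguous.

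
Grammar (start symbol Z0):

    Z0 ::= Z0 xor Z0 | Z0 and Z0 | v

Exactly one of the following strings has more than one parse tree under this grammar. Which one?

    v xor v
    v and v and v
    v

v and v and v

v xor v: 1 tree
v and v and v: 2 trees
v: 1 tree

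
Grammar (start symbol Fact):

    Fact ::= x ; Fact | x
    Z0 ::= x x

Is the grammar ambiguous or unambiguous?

(Z0 is unreachable from Fact, so its rules don't affect L(Fact).) Right-recursive list with a separator: after each atom, whether the separator follows determines the rule. One parse per string.

Unambiguous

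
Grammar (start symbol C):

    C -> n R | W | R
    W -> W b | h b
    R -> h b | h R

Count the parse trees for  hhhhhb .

1

Parse trees for hhhhhb:
  [C [R h [R h [R h [R h [R h b]]]]]]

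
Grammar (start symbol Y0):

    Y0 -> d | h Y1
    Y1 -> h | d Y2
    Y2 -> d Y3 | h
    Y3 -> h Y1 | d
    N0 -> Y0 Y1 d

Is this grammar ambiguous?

Unambiguous

(N0 is unreachable from Y0, so its rules don't affect L(Y0).) Restricted to the reachable nonterminals, every rule has the form A → t or A → t B, and no two rules for the same A share a first terminal. The grammar encodes a DFA — one run per string.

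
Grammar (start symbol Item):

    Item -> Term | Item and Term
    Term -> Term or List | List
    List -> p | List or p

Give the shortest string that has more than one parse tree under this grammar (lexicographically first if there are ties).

p or p

length 1: no string has ≥2 trees
length 3: p or p has 2 parse trees

Two derivations of p or p:
  Item ⇒ Term ⇒ Term or List ⇒ List or List ⇒ p or List ⇒ p or p
  Item ⇒ Term ⇒ List ⇒ List or p ⇒ p or p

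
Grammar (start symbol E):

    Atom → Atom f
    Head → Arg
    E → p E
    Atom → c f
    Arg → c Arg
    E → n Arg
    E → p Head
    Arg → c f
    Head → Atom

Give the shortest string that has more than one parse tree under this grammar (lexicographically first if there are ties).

length 3: p c f has 2 parse trees

Two derivations of p c f:
  E ⇒ p Head ⇒ p Arg ⇒ p c f
  E ⇒ p Head ⇒ p Atom ⇒ p c f

p c f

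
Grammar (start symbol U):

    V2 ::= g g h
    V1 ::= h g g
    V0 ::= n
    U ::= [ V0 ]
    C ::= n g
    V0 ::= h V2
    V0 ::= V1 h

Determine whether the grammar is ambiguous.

Witness: [ h g g h ]

Derivation 1: U ⇒ [ V0 ] ⇒ [ h V2 ] ⇒ [ h g g h ]
Derivation 2: U ⇒ [ V0 ] ⇒ [ V1 h ] ⇒ [ h g g h ]

Two distinct leftmost derivations for the same string.

Ambiguous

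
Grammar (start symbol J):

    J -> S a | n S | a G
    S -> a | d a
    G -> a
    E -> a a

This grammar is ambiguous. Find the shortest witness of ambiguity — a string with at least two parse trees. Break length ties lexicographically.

length 2: a a has 2 parse trees

Two derivations of a a:
  J ⇒ S a ⇒ a a
  J ⇒ a G ⇒ a a

a a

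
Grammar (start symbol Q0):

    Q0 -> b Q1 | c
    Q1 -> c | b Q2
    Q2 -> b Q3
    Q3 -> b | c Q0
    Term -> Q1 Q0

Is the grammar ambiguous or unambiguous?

Unambiguous

(Term is unreachable from Q0, so its rules don't affect L(Q0).) The reachable rules are right-linear with at most one rule per (nonterminal, next-terminal) pair. Each input token forces the next rule, so parsing is deterministic.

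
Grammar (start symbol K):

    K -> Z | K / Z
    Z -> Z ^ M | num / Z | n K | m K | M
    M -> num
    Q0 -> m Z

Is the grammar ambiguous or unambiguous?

Witness: num / num

Derivation 1: K ⇒ Z ⇒ num / Z ⇒ num / M ⇒ num / num
Derivation 2: K ⇒ K / Z ⇒ Z / Z ⇒ M / Z ⇒ num / Z ⇒ num / M ⇒ num / num

Two distinct leftmost derivations for the same string.

Ambiguous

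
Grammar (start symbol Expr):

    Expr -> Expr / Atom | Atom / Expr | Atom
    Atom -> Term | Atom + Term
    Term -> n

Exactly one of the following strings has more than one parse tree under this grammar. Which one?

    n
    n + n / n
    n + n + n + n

n: 1 tree
n + n / n: 2 trees
n + n + n + n: 1 tree

n + n / n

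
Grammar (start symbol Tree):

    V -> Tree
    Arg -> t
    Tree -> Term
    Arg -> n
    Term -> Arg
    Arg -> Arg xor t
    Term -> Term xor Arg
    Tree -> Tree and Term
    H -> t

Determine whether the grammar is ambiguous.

Witness: n xor t

Derivation 1: Tree ⇒ Term ⇒ Arg ⇒ Arg xor t ⇒ n xor t
Derivation 2: Tree ⇒ Term ⇒ Term xor Arg ⇒ Arg xor Arg ⇒ n xor Arg ⇒ n xor t

Two distinct leftmost derivations for the same string.

Ambiguous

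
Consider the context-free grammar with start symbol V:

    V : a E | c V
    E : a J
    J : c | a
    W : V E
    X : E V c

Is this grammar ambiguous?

(W, X are unreachable from V, so their rules don't affect L(V).) Restricted to the reachable nonterminals, every rule has the form A → t or A → t B, and no two rules for the same A share a first terminal. The grammar encodes a DFA — one run per string.

Unambiguous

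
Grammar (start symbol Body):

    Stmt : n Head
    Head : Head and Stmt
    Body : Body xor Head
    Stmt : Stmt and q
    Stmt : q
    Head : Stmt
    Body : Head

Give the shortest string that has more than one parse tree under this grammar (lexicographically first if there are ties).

q and q

length 1: no string has ≥2 trees
length 2: no string has ≥2 trees
length 3: q and q has 2 parse trees

Two derivations of q and q:
  Body ⇒ Head ⇒ Head and Stmt ⇒ Stmt and Stmt ⇒ q and Stmt ⇒ q and q
  Body ⇒ Head ⇒ Stmt ⇒ Stmt and q ⇒ q and q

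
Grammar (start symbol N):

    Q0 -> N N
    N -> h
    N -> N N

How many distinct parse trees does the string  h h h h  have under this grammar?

5

Parse trees for h h h h:
  [N [N h] [N [N h] [N [N h] [N h]]]]
  [N [N h] [N [N [N h] [N h]] [N h]]]
  [N [N [N h] [N h]] [N [N h] [N h]]]
  [N [N [N h] [N [N h] [N h]]] [N h]]
  [N [N [N [N h] [N h]] [N h]] [N h]]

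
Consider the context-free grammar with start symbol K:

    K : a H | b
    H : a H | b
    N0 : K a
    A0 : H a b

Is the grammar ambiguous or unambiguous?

(N0, A0 are unreachable from K, so their rules don't affect L(K).) The reachable rules are right-linear with at most one rule per (nonterminal, next-terminal) pair. Each input token forces the next rule, so parsing is deterministic.

Unambiguous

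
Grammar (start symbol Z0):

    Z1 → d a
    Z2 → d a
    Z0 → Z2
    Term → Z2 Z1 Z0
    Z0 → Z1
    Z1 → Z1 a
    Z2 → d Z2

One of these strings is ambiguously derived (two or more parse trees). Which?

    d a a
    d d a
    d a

d a a: 1 tree
d d a: 1 tree
d a: 2 trees

d a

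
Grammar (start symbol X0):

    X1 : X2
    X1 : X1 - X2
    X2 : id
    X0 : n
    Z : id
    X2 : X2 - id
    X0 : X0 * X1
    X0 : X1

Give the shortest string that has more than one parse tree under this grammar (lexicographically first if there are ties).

id - id

length 1: no string has ≥2 trees
length 3: id - id has 2 parse trees

Two derivations of id - id:
  X0 ⇒ X1 ⇒ X2 ⇒ X2 - id ⇒ id - id
  X0 ⇒ X1 ⇒ X1 - X2 ⇒ X2 - X2 ⇒ id - X2 ⇒ id - id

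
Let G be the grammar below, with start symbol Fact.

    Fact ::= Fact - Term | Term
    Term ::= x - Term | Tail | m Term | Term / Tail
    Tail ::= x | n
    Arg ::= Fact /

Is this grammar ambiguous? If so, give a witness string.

Witness: x - n

Derivation 1: Fact ⇒ Fact - Term ⇒ Term - Term ⇒ Tail - Term ⇒ x - Term ⇒ x - Tail ⇒ x - n
Derivation 2: Fact ⇒ Term ⇒ x - Term ⇒ x - Tail ⇒ x - n

Two distinct leftmost derivations for the same string.

Ambiguous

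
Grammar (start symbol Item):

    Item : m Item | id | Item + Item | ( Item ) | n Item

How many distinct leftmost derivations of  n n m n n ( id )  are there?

Parse trees for n n m n n ( id ):
  [Item n [Item n [Item m [Item n [Item n [Item ( [Item id] )]]]]]]

1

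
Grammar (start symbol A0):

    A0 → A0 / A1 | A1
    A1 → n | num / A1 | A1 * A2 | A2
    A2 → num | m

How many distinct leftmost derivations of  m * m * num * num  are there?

Parse trees for m * m * num * num:
  [A0 [A1 [A1 [A1 [A1 [A2 m]] * [A2 m]] * [A2 num]] * [A2 num]]]

1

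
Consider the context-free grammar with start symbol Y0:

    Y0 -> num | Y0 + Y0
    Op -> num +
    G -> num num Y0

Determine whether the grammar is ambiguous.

Ambiguous

Witness: num + num + num

Derivation 1: Y0 ⇒ Y0 + Y0 ⇒ num + Y0 ⇒ num + Y0 + Y0 ⇒ num + num + Y0 ⇒ num + num + num
Derivation 2: Y0 ⇒ Y0 + Y0 ⇒ Y0 + Y0 + Y0 ⇒ num + Y0 + Y0 ⇒ num + num + Y0 ⇒ num + num + num

Two distinct leftmost derivations for the same string.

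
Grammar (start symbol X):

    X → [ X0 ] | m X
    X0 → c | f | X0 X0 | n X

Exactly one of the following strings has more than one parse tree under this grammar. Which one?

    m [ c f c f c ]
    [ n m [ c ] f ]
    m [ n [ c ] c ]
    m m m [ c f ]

m [ c f c f c ]: 14 trees
[ n m [ c ] f ]: 1 tree
m [ n [ c ] c ]: 1 tree
m m m [ c f ]: 1 tree

m [ c f c f c ]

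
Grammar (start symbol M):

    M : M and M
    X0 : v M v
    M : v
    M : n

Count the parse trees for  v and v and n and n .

Parse trees for v and v and n and n:
  [M [M v] and [M [M v] and [M [M n] and [M n]]]]
  [M [M v] and [M [M [M v] and [M n]] and [M n]]]
  [M [M [M v] and [M v]] and [M [M n] and [M n]]]
  [M [M [M v] and [M [M v] and [M n]]] and [M n]]
  [M [M [M [M v] and [M v]] and [M n]] and [M n]]

5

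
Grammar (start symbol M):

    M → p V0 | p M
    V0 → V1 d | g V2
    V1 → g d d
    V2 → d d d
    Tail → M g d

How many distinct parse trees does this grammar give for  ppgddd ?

Parse trees for ppgddd:
  [M p [M p [V0 [V1 g d d] d]]]
  [M p [M p [V0 g [V2 d d d]]]]

2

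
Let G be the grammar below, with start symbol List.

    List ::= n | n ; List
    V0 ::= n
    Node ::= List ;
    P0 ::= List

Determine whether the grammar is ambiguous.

(V0, Node, P0 are unreachable from List, so their rules don't affect L(List).) Right-recursive list with a separator: after each atom, whether the separator follows determines the rule. One parse per string.

Unambiguous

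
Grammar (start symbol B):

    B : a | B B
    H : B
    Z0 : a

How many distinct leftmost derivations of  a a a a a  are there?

14

Parse trees for a a a a a (showing first 6 of 14):
  [B [B a] [B [B a] [B [B a] [B [B a] [B a]]]]]
  [B [B a] [B [B a] [B [B [B a] [B a]] [B a]]]]
  [B [B a] [B [B [B a] [B a]] [B [B a] [B a]]]]
  [B [B a] [B [B [B a] [B [B a] [B a]]] [B a]]]
  [B [B a] [B [B [B [B a] [B a]] [B a]] [B a]]]
  [B [B [B a] [B a]] [B [B a] [B [B a] [B a]]]]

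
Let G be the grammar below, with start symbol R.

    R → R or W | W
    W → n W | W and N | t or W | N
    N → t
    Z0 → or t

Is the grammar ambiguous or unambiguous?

Witness: t or t

Derivation 1: R ⇒ R or W ⇒ W or W ⇒ N or W ⇒ t or W ⇒ t or N ⇒ t or t
Derivation 2: R ⇒ W ⇒ t or W ⇒ t or N ⇒ t or t

Two distinct leftmost derivations for the same string.

Ambiguous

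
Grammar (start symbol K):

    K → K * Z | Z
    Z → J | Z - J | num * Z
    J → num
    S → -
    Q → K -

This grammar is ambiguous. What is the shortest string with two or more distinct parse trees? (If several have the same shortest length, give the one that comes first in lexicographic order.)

num * num

length 1: no string has ≥2 trees
length 3: num * num has 2 parse trees

Two derivations of num * num:
  K ⇒ K * Z ⇒ Z * Z ⇒ J * Z ⇒ num * Z ⇒ num * J ⇒ num * num
  K ⇒ Z ⇒ num * Z ⇒ num * J ⇒ num * num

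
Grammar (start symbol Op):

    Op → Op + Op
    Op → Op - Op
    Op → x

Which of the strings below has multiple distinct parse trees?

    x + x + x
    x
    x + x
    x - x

x + x + x

x + x + x: 2 trees
x: 1 tree
x + x: 1 tree
x - x: 1 tree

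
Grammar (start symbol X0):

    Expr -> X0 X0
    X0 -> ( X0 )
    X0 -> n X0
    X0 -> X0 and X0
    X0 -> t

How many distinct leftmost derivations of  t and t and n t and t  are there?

Parse trees for t and t and n t and t:
  [X0 [X0 t] and [X0 [X0 t] and [X0 n [X0 [X0 t] and [X0 t]]]]]
  [X0 [X0 t] and [X0 [X0 t] and [X0 [X0 n [X0 t]] and [X0 t]]]]
  [X0 [X0 t] and [X0 [X0 [X0 t] and [X0 n [X0 t]]] and [X0 t]]]
  [X0 [X0 [X0 t] and [X0 t]] and [X0 n [X0 [X0 t] and [X0 t]]]]
  [X0 [X0 [X0 t] and [X0 t]] and [X0 [X0 n [X0 t]] and [X0 t]]]
  [X0 [X0 [X0 t] and [X0 [X0 t] and [X0 n [X0 t]]]] and [X0 t]]
  [X0 [X0 [X0 [X0 t] and [X0 t]] and [X0 n [X0 t]]] and [X0 t]]

7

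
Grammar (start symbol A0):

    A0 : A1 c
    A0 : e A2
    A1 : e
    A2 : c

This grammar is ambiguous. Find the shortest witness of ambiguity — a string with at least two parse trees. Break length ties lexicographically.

length 2: e c has 2 parse trees

Two derivations of e c:
  A0 ⇒ A1 c ⇒ e c
  A0 ⇒ e A2 ⇒ e c

e c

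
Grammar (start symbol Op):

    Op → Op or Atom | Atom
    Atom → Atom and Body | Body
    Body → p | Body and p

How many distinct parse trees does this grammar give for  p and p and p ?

Parse trees for p and p and p:
  [Op [Atom [Atom [Body p]] and [Body [Body p] and p]]]
  [Op [Atom [Atom [Atom [Body p]] and [Body p]] and [Body p]]]
  [Op [Atom [Atom [Body [Body p] and p]] and [Body p]]]
  [Op [Atom [Body [Body [Body p] and p] and p]]]

4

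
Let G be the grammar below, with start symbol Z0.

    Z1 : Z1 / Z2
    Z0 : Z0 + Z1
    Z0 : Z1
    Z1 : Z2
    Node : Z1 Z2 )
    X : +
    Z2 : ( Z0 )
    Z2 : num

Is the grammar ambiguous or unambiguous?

(Node, X are unreachable from Z0, so their rules don't affect L(Z0).) This is a standard precedence ladder (Z0 over Z1 over Z2), with each level left-recursive on its own operator ('+' at Z0, '/' at Z1). That structure is LR(1), hence unambiguous.

Unambiguous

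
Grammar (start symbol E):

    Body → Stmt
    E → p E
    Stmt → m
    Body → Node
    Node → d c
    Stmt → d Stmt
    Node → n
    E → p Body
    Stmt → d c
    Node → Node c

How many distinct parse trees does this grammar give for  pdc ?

2

Parse trees for pdc:
  [E p [Body [Stmt d c]]]
  [E p [Body [Node d c]]]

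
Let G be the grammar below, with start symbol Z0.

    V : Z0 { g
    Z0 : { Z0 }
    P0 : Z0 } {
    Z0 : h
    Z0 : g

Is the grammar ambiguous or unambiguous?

Unambiguous

Only Z0 is reachable from Z0; ignoring the rest: L(Z0) is { openⁿ atom closeⁿ : n ≥ 0 }. The bracket depth fixes n, and the derivation is forced at every step.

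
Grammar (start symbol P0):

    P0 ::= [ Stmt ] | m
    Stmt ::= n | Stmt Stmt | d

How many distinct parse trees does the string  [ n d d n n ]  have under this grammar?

14

Parse trees for [ n d d n n ] (showing first 6 of 14):
  [P0 [ [Stmt [Stmt n] [Stmt [Stmt d] [Stmt [Stmt d] [Stmt [Stmt n] [Stmt n]]]]] ]]
  [P0 [ [Stmt [Stmt n] [Stmt [Stmt d] [Stmt [Stmt [Stmt d] [Stmt n]] [Stmt n]]]] ]]
  [P0 [ [Stmt [Stmt n] [Stmt [Stmt [Stmt d] [Stmt d]] [Stmt [Stmt n] [Stmt n]]]] ]]
  [P0 [ [Stmt [Stmt n] [Stmt [Stmt [Stmt d] [Stmt [Stmt d] [Stmt n]]] [Stmt n]]] ]]
  [P0 [ [Stmt [Stmt n] [Stmt [Stmt [Stmt [Stmt d] [Stmt d]] [Stmt n]] [Stmt n]]] ]]
  [P0 [ [Stmt [Stmt [Stmt n] [Stmt d]] [Stmt [Stmt d] [Stmt [Stmt n] [Stmt n]]]] ]]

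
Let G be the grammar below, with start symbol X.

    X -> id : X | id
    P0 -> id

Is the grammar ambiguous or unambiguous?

(P0 is unreachable from X, so its rules don't affect L(X).) The reachable grammar is A → atom sep A | atom. Each atom is followed by either the separator (recurse) or end-of-string (stop) — no choice point.

Unambiguous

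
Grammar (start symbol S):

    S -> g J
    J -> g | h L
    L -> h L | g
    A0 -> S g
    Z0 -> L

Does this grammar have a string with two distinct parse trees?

(A0, Z0 are unreachable from S, so their rules don't affect L(S).) The reachable rules are right-linear with at most one rule per (nonterminal, next-terminal) pair. Each input token forces the next rule, so parsing is deterministic.

Unambiguous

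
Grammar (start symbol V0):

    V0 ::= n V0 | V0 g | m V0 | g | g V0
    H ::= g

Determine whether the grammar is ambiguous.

Witness: g g

Derivation 1: V0 ⇒ V0 g ⇒ g g
Derivation 2: V0 ⇒ g V0 ⇒ g g

Two distinct leftmost derivations for the same string.

Ambiguous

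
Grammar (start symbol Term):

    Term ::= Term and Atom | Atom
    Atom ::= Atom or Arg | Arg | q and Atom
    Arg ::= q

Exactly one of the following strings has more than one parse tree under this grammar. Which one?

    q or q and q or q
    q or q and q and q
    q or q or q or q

q or q and q and q

q or q and q or q: 1 tree
q or q and q and q: 2 trees
q or q or q or q: 1 tree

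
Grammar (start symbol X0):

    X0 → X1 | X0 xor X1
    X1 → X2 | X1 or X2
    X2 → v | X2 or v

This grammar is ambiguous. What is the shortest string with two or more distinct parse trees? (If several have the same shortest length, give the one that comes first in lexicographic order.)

v or v

length 1: no string has ≥2 trees
length 3: v or v has 2 parse trees

Two derivations of v or v:
  X0 ⇒ X1 ⇒ X2 ⇒ X2 or v ⇒ v or v
  X0 ⇒ X1 ⇒ X1 or X2 ⇒ X2 or X2 ⇒ v or X2 ⇒ v or v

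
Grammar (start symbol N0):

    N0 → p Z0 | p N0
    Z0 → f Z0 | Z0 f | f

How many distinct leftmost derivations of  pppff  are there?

2

Parse trees for pppff:
  [N0 p [N0 p [N0 p [Z0 f [Z0 f]]]]]
  [N0 p [N0 p [N0 p [Z0 [Z0 f] f]]]]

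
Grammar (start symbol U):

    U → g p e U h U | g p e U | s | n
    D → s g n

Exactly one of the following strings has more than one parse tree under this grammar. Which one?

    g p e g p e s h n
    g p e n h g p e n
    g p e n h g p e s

g p e g p e s h n: 2 trees
g p e n h g p e n: 1 tree
g p e n h g p e s: 1 tree

g p e g p e s h n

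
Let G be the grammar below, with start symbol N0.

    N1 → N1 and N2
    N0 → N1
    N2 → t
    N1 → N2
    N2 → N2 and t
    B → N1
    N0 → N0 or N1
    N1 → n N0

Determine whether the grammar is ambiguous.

Ambiguous

Witness: t and t

Derivation 1: N0 ⇒ N1 ⇒ N1 and N2 ⇒ N2 and N2 ⇒ t and N2 ⇒ t and t
Derivation 2: N0 ⇒ N1 ⇒ N2 ⇒ N2 and t ⇒ t and t

Two distinct leftmost derivations for the same string.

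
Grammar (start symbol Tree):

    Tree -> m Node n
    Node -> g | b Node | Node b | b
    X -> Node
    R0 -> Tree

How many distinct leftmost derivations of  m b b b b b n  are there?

Parse trees for m b b b b b n (showing first 6 of 16):
  [Tree m [Node b [Node b [Node b [Node b [Node b]]]]] n]
  [Tree m [Node b [Node b [Node b [Node [Node b] b]]]] n]
  [Tree m [Node b [Node b [Node [Node b [Node b]] b]]] n]
  [Tree m [Node b [Node b [Node [Node [Node b] b] b]]] n]
  [Tree m [Node b [Node [Node b [Node b [Node b]]] b]] n]
  [Tree m [Node b [Node [Node b [Node [Node b] b]] b]] n]

16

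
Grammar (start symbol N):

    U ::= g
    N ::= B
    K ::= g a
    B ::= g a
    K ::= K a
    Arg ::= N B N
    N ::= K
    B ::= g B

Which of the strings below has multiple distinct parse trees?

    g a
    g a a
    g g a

g a: 2 trees
g a a: 1 tree
g g a: 1 tree

g a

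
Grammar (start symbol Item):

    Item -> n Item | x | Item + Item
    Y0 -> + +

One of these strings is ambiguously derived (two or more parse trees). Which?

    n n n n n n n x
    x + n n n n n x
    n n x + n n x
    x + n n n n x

n n n n n n n x: 1 tree
x + n n n n n x: 1 tree
n n x + n n x: 3 trees
x + n n n n x: 1 tree

n n x + n n x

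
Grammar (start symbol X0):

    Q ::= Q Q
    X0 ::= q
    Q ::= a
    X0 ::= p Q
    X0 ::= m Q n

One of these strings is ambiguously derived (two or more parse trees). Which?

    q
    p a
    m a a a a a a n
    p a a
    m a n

q: 1 tree
p a: 1 tree
m a a a a a a n: 42 trees
p a a: 1 tree
m a n: 1 tree

m a a a a a a n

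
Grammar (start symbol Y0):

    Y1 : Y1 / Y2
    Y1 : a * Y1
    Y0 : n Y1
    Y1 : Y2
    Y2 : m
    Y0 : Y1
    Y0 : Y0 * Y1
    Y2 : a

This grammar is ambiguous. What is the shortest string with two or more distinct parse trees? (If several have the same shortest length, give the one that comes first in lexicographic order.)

a * a

length 1: no string has ≥2 trees
length 2: no string has ≥2 trees
length 3: a * a has 2 parse trees

Two derivations of a * a:
  Y0 ⇒ Y1 ⇒ a * Y1 ⇒ a * Y2 ⇒ a * a
  Y0 ⇒ Y0 * Y1 ⇒ Y1 * Y1 ⇒ Y2 * Y1 ⇒ a * Y1 ⇒ a * Y2 ⇒ a * a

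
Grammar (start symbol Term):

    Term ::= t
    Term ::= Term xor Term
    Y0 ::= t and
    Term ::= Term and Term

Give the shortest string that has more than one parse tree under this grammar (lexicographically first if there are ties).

length 1: no string has ≥2 trees
length 3: no string has ≥2 trees
length 5: t and t and t has 2 parse trees

Two derivations of t and t and t:
  Term ⇒ Term and Term ⇒ t and Term ⇒ t and Term and Term ⇒ t and t and Term ⇒ t and t and t
  Term ⇒ Term and Term ⇒ Term and Term and Term ⇒ t and Term and Term ⇒ t and t and Term ⇒ t and t and t

t and t and t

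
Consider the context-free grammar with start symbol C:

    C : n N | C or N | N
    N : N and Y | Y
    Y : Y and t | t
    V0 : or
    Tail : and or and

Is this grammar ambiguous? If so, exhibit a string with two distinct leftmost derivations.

Ambiguous

Witness: t and t

Derivation 1: C ⇒ N ⇒ N and Y ⇒ Y and Y ⇒ t and Y ⇒ t and t
Derivation 2: C ⇒ N ⇒ Y ⇒ Y and t ⇒ t and t

Two distinct leftmost derivations for the same string.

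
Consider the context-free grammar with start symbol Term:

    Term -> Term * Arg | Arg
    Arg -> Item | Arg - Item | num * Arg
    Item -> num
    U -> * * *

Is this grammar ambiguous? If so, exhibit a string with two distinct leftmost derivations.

Ambiguous

Witness: num * num

Derivation 1: Term ⇒ Term * Arg ⇒ Arg * Arg ⇒ Item * Arg ⇒ num * Arg ⇒ num * Item ⇒ num * num
Derivation 2: Term ⇒ Arg ⇒ num * Arg ⇒ num * Item ⇒ num * num

Two distinct leftmost derivations for the same string.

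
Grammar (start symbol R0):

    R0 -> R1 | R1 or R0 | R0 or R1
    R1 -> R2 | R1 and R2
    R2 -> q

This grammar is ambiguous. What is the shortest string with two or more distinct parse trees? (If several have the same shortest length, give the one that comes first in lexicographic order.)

length 1: no string has ≥2 trees
length 3: q or q has 2 parse trees

Two derivations of q or q:
  R0 ⇒ R1 or R0 ⇒ R2 or R0 ⇒ q or R0 ⇒ q or R1 ⇒ q or R2 ⇒ q or q
  R0 ⇒ R0 or R1 ⇒ R1 or R1 ⇒ R2 or R1 ⇒ q or R1 ⇒ q or R2 ⇒ q or q

q or q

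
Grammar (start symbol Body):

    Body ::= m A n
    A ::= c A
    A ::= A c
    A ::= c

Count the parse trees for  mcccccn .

Parse trees for mcccccn (showing first 6 of 16):
  [Body m [A c [A c [A c [A c [A c]]]]] n]
  [Body m [A c [A c [A c [A [A c] c]]]] n]
  [Body m [A c [A c [A [A c [A c]] c]]] n]
  [Body m [A c [A c [A [A [A c] c] c]]] n]
  [Body m [A c [A [A c [A c [A c]]] c]] n]
  [Body m [A c [A [A c [A [A c] c]] c]] n]

16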